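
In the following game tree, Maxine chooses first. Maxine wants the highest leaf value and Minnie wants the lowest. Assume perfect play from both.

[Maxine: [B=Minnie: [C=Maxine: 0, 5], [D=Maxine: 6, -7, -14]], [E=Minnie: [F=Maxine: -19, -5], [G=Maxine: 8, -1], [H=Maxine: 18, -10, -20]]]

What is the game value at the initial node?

5

C (Maxine): max(0, 5) = 5
D (Maxine): max(6, -7, -14) = 6
B (Minnie): min(5, 6) = 5
F (Maxine): max(-19, -5) = -5
G (Maxine): max(8, -1) = 8
H (Maxine): max(18, -10, -20) = 18
E (Minnie): min(-5, 8, 18) = -5
Root (Maxine): max(5, -5) = 5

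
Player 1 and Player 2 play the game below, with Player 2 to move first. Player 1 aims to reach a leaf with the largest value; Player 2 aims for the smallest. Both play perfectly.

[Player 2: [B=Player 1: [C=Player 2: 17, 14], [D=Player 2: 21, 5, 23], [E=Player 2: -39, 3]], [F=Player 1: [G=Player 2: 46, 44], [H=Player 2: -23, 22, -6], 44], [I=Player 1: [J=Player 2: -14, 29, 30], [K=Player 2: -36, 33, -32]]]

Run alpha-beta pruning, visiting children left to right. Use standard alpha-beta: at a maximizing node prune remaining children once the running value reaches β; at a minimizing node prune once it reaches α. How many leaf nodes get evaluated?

C [α=-∞,β=+∞]: v=14
D [α=14,β=+∞]: v=5 after child 2 ≤ α → α-cutoff, skip 1
E [α=14,β=+∞]: v=-39 after child 1 ≤ α → α-cutoff, skip 1
B [α=-∞,β=+∞]: v=14
G [α=-∞,β=14]: v=44
F [α=-∞,β=14]: v=44 after child 1 ≥ β → β-cutoff, skip 2
J [α=-∞,β=14]: v=-14
K [α=-14,β=14]: v=-36 after child 1 ≤ α → α-cutoff, skip 2
I [α=-∞,β=14]: v=-14
Root [α=-∞,β=+∞]: v=-14
Leaves evaluated: 11 of 19.

11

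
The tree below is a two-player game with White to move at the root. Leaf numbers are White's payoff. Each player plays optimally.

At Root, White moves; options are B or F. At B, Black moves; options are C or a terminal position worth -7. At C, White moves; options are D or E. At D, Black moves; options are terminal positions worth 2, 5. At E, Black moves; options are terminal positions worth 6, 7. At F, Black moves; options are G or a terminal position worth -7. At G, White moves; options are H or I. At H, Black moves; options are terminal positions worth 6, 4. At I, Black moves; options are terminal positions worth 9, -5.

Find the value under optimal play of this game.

-7

D (Black): min(2, 5) = 2
E (Black): min(6, 7) = 6
C (White): max(2, 6) = 6
B (Black): min(6, -7) = -7
H (Black): min(6, 4) = 4
I (Black): min(9, -5) = -5
G (White): max(4, -5) = 4
F (Black): min(4, -7) = -7
Root (White): max(-7, -7) = -7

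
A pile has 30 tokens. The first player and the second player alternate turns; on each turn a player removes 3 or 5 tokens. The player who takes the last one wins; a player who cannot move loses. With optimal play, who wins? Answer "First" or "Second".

First

Compute winning (W) and losing (L) positions by backward induction:
i:   0  1  2  3  4  5  6  7  8  9 10 11 12 13 14 15 16 17 18 19 20 21 22 23 24 25 26 27 28 29 30
     L  L  L  W  W  W  W  W  L  L  L  W  W  W  W  W  L  L  L  W  W  W  W  W  L  L  L  W  W  W  W
Position 30 is W, so the first player wins.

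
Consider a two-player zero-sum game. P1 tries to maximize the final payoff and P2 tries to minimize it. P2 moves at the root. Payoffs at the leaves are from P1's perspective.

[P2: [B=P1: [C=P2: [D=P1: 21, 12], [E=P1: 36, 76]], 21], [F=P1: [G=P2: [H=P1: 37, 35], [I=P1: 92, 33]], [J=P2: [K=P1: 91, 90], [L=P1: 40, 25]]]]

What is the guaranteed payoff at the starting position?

21

D (P1): max(21, 12) = 21
E (P1): max(36, 76) = 76
C (P2): min(21, 76) = 21
B (P1): max(21, 21) = 21
H (P1): max(37, 35) = 37
I (P1): max(92, 33) = 92
G (P2): min(37, 92) = 37
K (P1): max(91, 90) = 91
L (P1): max(40, 25) = 40
J (P2): min(91, 40) = 40
F (P1): max(37, 40) = 40
Root (P2): min(21, 40) = 21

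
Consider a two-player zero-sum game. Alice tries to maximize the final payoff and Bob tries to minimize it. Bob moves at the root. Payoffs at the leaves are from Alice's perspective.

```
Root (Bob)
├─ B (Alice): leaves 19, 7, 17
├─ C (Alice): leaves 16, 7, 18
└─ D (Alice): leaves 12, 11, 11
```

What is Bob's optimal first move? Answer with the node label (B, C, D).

D

B (Alice): max(19, 7, 17) = 19
C (Alice): max(16, 7, 18) = 18
D (Alice): max(12, 11, 11) = 12
Root (Bob): min(19, 18, 12) = 12
Bob picks the child with the lowest value: D (value 12).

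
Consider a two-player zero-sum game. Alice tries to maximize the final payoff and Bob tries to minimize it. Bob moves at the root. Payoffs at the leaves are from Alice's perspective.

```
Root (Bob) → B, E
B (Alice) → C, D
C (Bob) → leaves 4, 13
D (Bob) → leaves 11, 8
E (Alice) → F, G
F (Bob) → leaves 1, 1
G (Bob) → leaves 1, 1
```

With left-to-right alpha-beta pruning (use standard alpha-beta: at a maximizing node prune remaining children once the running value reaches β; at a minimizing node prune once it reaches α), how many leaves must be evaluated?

7

C [α=-∞,β=+∞]: v=4
D [α=4,β=+∞]: v=8
B [α=-∞,β=+∞]: v=8
F [α=-∞,β=8]: v=1
G [α=1,β=8]: v=1 after child 1 ≤ α → α-cutoff, skip 1
E [α=-∞,β=8]: v=1
Root [α=-∞,β=+∞]: v=1
Leaves evaluated: 7 of 8.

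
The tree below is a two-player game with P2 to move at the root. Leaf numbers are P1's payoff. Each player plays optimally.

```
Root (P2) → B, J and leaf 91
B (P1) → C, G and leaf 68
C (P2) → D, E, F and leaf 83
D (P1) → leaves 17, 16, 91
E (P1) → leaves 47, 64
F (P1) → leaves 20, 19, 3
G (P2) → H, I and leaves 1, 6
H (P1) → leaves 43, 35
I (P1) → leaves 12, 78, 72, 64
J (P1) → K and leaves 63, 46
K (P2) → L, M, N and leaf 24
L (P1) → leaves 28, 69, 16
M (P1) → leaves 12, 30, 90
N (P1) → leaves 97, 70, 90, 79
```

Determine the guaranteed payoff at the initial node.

D (P1): max(17, 16, 91) = 91
E (P1): max(47, 64) = 64
F (P1): max(20, 19, 3) = 20
C (P2): min(91, 64, 20, 83) = 20
H (P1): max(43, 35) = 43
I (P1): max(12, 78, 72, 64) = 78
G (P2): min(43, 78, 1, 6) = 1
B (P1): max(20, 1, 68) = 68
L (P1): max(28, 69, 16) = 69
M (P1): max(12, 30, 90) = 90
N (P1): max(97, 70, 90, 79) = 97
K (P2): min(69, 90, 97, 24) = 24
J (P1): max(24, 63, 46) = 63
Root (P2): min(68, 63, 91) = 63

63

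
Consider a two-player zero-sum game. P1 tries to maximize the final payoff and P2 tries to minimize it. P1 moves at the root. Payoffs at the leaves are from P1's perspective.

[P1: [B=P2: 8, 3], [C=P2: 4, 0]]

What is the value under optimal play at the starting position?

3

B (P2): min(8, 3) = 3
C (P2): min(4, 0) = 0
Root (P1): max(3, 0) = 3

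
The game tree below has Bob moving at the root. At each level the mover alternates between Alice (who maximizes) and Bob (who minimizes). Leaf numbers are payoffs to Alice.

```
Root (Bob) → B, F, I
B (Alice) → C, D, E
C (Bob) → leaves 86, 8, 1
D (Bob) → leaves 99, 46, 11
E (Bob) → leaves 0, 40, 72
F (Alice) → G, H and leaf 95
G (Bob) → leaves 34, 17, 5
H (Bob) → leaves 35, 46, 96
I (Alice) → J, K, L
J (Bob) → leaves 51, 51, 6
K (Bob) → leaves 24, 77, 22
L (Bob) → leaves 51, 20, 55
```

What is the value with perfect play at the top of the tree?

C (Bob): min(86, 8, 1) = 1
D (Bob): min(99, 46, 11) = 11
E (Bob): min(0, 40, 72) = 0
B (Alice): max(1, 11, 0) = 11
G (Bob): min(34, 17, 5) = 5
H (Bob): min(35, 46, 96) = 35
F (Alice): max(5, 35, 95) = 95
J (Bob): min(51, 51, 6) = 6
K (Bob): min(24, 77, 22) = 22
L (Bob): min(51, 20, 55) = 20
I (Alice): max(6, 22, 20) = 22
Root (Bob): min(11, 95, 22) = 11

11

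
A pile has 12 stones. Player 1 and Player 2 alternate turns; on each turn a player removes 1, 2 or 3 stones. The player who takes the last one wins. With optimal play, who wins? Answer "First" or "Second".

Second

Mark each pile size as W (mover wins) or L (mover loses):
i:   0  1  2  3  4  5  6  7  8  9 10 11 12
     L  W  W  W  L  W  W  W  L  W  W  W  L
Position 12 is L, so the second player wins.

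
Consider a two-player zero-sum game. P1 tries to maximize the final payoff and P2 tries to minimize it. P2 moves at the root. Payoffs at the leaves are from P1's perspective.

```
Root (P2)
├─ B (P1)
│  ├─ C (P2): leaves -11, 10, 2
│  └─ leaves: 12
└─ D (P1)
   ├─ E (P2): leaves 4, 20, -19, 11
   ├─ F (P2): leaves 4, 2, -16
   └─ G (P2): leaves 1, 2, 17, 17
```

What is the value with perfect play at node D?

E: min(4, 20, -19, 11) = -19
F: min(4, 2, -16) = -16
G: min(1, 2, 17, 17) = 1
D: max(-19, -16, 1) = 1

1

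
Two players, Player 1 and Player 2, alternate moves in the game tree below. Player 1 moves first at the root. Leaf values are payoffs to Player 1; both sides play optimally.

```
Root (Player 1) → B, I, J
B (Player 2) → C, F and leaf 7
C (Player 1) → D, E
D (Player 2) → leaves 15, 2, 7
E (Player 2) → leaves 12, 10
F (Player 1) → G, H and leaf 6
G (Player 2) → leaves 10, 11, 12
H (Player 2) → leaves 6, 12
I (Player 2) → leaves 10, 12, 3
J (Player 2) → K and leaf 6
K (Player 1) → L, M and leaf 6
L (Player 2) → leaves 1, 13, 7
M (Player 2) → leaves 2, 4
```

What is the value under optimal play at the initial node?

D (Player 2): min(15, 2, 7) = 2
E (Player 2): min(12, 10) = 10
C (Player 1): max(2, 10) = 10
G (Player 2): min(10, 11, 12) = 10
H (Player 2): min(6, 12) = 6
F (Player 1): max(10, 6, 6) = 10
B (Player 2): min(10, 10, 7) = 7
I (Player 2): min(10, 12, 3) = 3
L (Player 2): min(1, 13, 7) = 1
M (Player 2): min(2, 4) = 2
K (Player 1): max(1, 2, 6) = 6
J (Player 2): min(6, 6) = 6
Root (Player 1): max(7, 3, 6) = 7

7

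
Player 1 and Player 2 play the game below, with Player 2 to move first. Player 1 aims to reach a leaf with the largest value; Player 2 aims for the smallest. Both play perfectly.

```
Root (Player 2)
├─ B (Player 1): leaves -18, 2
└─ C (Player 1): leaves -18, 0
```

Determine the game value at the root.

0

B (Player 1): max(-18, 2) = 2
C (Player 1): max(-18, 0) = 0
Root (Player 2): min(2, 0) = 0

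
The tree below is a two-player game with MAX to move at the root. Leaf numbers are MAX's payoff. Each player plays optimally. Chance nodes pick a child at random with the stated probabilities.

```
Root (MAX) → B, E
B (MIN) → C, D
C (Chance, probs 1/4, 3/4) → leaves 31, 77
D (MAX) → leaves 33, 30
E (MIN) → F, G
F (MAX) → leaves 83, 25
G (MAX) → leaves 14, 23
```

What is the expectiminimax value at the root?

C (Chance): 1/4·31 + 3/4·77 = 65.5
D (MAX): max(33, 30) = 33
B (MIN): min(65.5, 33) = 33
F (MAX): max(83, 25) = 83
G (MAX): max(14, 23) = 23
E (MIN): min(83, 23) = 23
Root (MAX): max(33, 23) = 33

33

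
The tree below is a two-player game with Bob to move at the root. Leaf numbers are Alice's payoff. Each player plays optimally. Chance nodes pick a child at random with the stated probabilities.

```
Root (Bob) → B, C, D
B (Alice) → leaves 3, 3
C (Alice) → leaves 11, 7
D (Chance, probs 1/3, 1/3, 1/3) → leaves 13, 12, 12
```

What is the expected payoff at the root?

3

B (Alice): max(3, 3) = 3
C (Alice): max(11, 7) = 11
D (Chance): 1/3·13 + 1/3·12 + 1/3·12 = 12.33
Root (Bob): min(3, 11, 12.33) = 3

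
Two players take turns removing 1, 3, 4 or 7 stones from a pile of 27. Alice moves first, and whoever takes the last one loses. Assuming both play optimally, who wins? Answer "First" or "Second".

Second

W/L table (W = player to move can force a win):
i:   0  1  2  3  4  5  6  7  8  9 10 11 12 13 14 15 16 17 18 19 20 21 22 23 24 25 26 27
     W  L  W  L  W  W  W  W  W  L  W  L  W  W  W  W  W  L  W  L  W  W  W  W  W  L  W  L
Position 27 is L, so the second player wins.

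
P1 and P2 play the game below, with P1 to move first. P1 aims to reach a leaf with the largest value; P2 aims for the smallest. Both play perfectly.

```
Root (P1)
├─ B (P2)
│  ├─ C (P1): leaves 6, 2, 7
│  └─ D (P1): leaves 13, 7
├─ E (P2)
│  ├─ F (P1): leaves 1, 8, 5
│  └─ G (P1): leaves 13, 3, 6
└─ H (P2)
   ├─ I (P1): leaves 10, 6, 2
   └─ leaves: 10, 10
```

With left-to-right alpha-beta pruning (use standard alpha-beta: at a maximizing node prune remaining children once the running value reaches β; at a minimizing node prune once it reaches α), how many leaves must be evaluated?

C [α=-∞,β=+∞]: v=7
D [α=-∞,β=7]: v=13 after child 1 ≥ β → β-cutoff, skip 1
B [α=-∞,β=+∞]: v=7
F [α=7,β=+∞]: v=8
G [α=7,β=8]: v=13 after child 1 ≥ β → β-cutoff, skip 2
E [α=7,β=+∞]: v=8
I [α=8,β=+∞]: v=10
H [α=8,β=+∞]: v=10
Root [α=-∞,β=+∞]: v=10
Leaves evaluated: 13 of 16.

13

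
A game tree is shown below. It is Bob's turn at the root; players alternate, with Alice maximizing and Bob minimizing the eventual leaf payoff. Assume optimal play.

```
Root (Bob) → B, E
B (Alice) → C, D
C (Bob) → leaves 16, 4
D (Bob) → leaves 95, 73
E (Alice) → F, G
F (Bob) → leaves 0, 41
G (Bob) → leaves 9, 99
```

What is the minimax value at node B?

C: min(16, 4) = 4
D: min(95, 73) = 73
B: max(4, 73) = 73

73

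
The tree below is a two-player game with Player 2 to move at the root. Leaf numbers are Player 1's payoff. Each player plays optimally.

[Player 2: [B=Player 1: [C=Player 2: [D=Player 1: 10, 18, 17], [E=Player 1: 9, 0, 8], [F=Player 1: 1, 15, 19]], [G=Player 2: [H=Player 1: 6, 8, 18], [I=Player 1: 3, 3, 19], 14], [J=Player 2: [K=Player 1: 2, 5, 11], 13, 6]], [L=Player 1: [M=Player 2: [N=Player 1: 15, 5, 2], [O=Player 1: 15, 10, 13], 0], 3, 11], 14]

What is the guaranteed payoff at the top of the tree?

11

D (Player 1): max(10, 18, 17) = 18
E (Player 1): max(9, 0, 8) = 9
F (Player 1): max(1, 15, 19) = 19
C (Player 2): min(18, 9, 19) = 9
H (Player 1): max(6, 8, 18) = 18
I (Player 1): max(3, 3, 19) = 19
G (Player 2): min(18, 19, 14) = 14
K (Player 1): max(2, 5, 11) = 11
J (Player 2): min(11, 13, 6) = 6
B (Player 1): max(9, 14, 6) = 14
N (Player 1): max(15, 5, 2) = 15
O (Player 1): max(15, 10, 13) = 15
M (Player 2): min(15, 15, 0) = 0
L (Player 1): max(0, 3, 11) = 11
Root (Player 2): min(14, 11, 14) = 11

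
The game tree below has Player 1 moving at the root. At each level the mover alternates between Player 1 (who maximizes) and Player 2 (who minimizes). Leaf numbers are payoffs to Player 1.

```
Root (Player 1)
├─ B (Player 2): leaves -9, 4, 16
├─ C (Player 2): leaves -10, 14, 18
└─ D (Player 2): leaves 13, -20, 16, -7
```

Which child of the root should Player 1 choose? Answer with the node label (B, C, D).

B

B (Player 2): min(-9, 4, 16) = -9
C (Player 2): min(-10, 14, 18) = -10
D (Player 2): min(13, -20, 16, -7) = -20
Root (Player 1): max(-9, -10, -20) = -9
Player 1 picks the child with the highest value: B (value -9).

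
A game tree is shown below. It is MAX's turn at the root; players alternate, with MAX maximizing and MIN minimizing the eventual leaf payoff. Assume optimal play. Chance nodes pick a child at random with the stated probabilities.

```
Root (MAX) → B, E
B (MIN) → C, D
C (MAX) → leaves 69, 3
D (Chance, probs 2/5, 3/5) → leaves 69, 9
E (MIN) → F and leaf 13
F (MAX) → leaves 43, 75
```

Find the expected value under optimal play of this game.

33

C (MAX): max(69, 3) = 69
D (Chance): 2/5·69 + 3/5·9 = 33
B (MIN): min(69, 33) = 33
F (MAX): max(43, 75) = 75
E (MIN): min(75, 13) = 13
Root (MAX): max(33, 13) = 33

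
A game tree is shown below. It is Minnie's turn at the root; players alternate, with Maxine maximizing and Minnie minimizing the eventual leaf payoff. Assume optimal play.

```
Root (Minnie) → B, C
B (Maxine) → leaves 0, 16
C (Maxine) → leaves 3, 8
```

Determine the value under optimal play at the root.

B (Maxine): max(0, 16) = 16
C (Maxine): max(3, 8) = 8
Root (Minnie): min(16, 8) = 8

8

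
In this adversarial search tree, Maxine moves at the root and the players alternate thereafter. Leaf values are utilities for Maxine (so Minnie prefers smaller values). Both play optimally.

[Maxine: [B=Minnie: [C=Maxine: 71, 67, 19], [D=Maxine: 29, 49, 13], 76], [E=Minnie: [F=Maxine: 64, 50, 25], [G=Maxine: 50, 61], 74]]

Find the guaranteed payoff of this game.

C (Maxine): max(71, 67, 19) = 71
D (Maxine): max(29, 49, 13) = 49
B (Minnie): min(71, 49, 76) = 49
F (Maxine): max(64, 50, 25) = 64
G (Maxine): max(50, 61) = 61
E (Minnie): min(64, 61, 74) = 61
Root (Maxine): max(49, 61) = 61

61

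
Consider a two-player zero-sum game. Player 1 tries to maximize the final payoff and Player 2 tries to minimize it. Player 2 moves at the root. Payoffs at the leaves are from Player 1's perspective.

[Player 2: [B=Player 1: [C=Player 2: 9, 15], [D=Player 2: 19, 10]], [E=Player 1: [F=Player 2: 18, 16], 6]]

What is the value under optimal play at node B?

C: min(9, 15) = 9
D: min(19, 10) = 10
B: max(9, 10) = 10

10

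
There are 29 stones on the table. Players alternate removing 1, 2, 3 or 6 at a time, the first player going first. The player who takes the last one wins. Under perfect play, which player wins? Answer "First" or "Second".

Mark each pile size as W (mover wins) or L (mover loses):
i:   0  1  2  3  4  5  6  7  8  9 10 11 12 13 14 15 16 17 18 19 20 21 22 23 24 25 26 27 28 29
     L  W  W  W  L  W  W  W  L  W  W  W  L  W  W  W  L  W  W  W  L  W  W  W  L  W  W  W  L  W
Position 29 is W, so the first player wins.

First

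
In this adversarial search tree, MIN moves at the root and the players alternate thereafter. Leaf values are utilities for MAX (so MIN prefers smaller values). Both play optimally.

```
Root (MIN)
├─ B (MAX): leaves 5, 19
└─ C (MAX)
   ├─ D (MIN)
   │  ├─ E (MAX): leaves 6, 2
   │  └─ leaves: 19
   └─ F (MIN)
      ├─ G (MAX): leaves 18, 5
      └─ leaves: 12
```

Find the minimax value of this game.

12

B (MAX): max(5, 19) = 19
E (MAX): max(6, 2) = 6
D (MIN): min(6, 19) = 6
G (MAX): max(18, 5) = 18
F (MIN): min(18, 12) = 12
C (MAX): max(6, 12) = 12
Root (MIN): min(19, 12) = 12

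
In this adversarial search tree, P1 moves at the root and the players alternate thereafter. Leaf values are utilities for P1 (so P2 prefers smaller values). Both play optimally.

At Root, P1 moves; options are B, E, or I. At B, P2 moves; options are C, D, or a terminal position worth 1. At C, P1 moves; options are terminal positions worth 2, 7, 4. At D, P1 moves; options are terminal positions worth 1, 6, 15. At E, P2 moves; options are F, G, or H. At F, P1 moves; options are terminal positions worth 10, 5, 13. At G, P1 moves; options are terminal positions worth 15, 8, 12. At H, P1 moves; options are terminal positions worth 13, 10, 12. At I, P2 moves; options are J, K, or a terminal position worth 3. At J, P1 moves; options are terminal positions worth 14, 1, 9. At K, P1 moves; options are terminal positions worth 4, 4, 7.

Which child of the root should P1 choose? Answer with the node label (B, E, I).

C (P1): max(2, 7, 4) = 7
D (P1): max(1, 6, 15) = 15
B (P2): min(7, 15, 1) = 1
F (P1): max(10, 5, 13) = 13
G (P1): max(15, 8, 12) = 15
H (P1): max(13, 10, 12) = 13
E (P2): min(13, 15, 13) = 13
J (P1): max(14, 1, 9) = 14
K (P1): max(4, 4, 7) = 7
I (P2): min(14, 7, 3) = 3
Root (P1): max(1, 13, 3) = 13
P1 picks the child with the highest value: E (value 13).

E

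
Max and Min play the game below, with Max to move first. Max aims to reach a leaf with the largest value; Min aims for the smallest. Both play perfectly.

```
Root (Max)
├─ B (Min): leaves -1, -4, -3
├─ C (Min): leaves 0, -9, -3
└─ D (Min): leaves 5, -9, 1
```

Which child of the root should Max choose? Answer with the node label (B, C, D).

B

B (Min): min(-1, -4, -3) = -4
C (Min): min(0, -9, -3) = -9
D (Min): min(5, -9, 1) = -9
Root (Max): max(-4, -9, -9) = -4
Max picks the child with the highest value: B (value -4).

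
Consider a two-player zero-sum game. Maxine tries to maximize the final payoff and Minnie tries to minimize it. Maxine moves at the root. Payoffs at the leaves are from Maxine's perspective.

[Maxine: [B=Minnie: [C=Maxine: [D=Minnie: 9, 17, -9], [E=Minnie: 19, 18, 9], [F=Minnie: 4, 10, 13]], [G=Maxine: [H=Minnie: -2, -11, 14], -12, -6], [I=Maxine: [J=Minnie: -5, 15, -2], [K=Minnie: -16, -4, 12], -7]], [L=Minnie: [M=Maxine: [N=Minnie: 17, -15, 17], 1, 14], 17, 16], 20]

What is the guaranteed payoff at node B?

-6

D: min(9, 17, -9) = -9
E: min(19, 18, 9) = 9
F: min(4, 10, 13) = 4
C: max(-9, 9, 4) = 9
H: min(-2, -11, 14) = -11
G: max(-11, -12, -6) = -6
J: min(-5, 15, -2) = -5
K: min(-16, -4, 12) = -16
I: max(-5, -16, -7) = -5
B: min(9, -6, -5) = -6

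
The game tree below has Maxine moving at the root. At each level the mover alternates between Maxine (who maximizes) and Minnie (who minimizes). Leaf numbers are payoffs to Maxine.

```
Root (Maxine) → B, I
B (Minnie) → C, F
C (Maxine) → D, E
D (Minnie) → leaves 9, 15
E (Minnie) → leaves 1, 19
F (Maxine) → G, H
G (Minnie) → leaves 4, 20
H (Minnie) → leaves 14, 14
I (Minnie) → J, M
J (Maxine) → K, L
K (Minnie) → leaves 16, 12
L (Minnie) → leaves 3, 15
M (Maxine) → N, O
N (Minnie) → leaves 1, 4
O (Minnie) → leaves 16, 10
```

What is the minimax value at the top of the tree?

D (Minnie): min(9, 15) = 9
E (Minnie): min(1, 19) = 1
C (Maxine): max(9, 1) = 9
G (Minnie): min(4, 20) = 4
H (Minnie): min(14, 14) = 14
F (Maxine): max(4, 14) = 14
B (Minnie): min(9, 14) = 9
K (Minnie): min(16, 12) = 12
L (Minnie): min(3, 15) = 3
J (Maxine): max(12, 3) = 12
N (Minnie): min(1, 4) = 1
O (Minnie): min(16, 10) = 10
M (Maxine): max(1, 10) = 10
I (Minnie): min(12, 10) = 10
Root (Maxine): max(9, 10) = 10

10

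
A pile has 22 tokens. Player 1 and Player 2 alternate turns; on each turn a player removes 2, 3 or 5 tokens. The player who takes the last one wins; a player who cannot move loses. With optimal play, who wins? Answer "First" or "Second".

Second

Mark each pile size as W (mover wins) or L (mover loses):
i:   0  1  2  3  4  5  6  7  8  9 10 11 12 13 14 15 16 17 18 19 20 21 22
     L  L  W  W  W  W  W  L  L  W  W  W  W  W  L  L  W  W  W  W  W  L  L
Position 22 is L, so the second player wins.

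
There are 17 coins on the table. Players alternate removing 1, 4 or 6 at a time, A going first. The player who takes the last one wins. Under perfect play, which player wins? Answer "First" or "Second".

Second

Mark each pile size as W (mover wins) or L (mover loses):
i:   0  1  2  3  4  5  6  7  8  9 10 11 12 13 14 15 16 17
     L  W  L  W  W  L  W  L  W  W  L  W  L  W  W  L  W  L
Position 17 is L, so the second player wins.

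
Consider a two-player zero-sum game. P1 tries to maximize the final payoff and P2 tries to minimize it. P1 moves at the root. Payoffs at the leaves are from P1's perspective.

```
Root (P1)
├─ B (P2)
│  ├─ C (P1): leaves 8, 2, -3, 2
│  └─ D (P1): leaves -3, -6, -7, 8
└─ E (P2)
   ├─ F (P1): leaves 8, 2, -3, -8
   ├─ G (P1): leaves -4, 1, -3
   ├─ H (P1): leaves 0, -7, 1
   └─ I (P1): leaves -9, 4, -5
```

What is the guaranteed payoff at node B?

8

C: max(8, 2, -3, 2) = 8
D: max(-3, -6, -7, 8) = 8
B: min(8, 8) = 8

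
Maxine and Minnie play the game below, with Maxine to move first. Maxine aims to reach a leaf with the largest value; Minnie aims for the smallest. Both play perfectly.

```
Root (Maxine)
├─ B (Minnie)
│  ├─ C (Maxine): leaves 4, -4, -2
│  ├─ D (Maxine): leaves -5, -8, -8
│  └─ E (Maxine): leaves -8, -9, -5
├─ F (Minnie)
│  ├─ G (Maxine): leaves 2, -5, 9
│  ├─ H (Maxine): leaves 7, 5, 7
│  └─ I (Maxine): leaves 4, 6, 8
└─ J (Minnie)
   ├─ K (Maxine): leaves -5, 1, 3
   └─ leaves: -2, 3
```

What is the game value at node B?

-5

C: max(4, -4, -2) = 4
D: max(-5, -8, -8) = -5
E: max(-8, -9, -5) = -5
B: min(4, -5, -5) = -5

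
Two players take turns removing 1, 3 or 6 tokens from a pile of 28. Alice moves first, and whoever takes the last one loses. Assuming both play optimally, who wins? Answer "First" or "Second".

Compute winning (W) and losing (L) positions by backward induction:
i:   0  1  2  3  4  5  6  7  8  9 10 11 12 13 14 15 16 17 18 19 20 21 22 23 24 25 26 27 28
     W  L  W  L  W  L  W  W  W  W  L  W  L  W  L  W  W  W  W  L  W  L  W  L  W  W  W  W  L
Position 28 is L, so the second player wins.

Second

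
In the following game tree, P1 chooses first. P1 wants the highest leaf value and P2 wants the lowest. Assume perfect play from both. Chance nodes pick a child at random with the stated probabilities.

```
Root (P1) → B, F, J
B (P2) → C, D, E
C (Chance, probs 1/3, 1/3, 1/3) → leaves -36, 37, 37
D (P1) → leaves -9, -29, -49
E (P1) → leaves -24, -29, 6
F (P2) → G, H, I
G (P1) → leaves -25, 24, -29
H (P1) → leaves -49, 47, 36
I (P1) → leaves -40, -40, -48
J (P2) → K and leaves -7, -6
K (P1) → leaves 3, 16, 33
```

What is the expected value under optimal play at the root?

C (Chance): 1/3·-36 + 1/3·37 + 1/3·37 = 12.67
D (P1): max(-9, -29, -49) = -9
E (P1): max(-24, -29, 6) = 6
B (P2): min(12.67, -9, 6) = -9
G (P1): max(-25, 24, -29) = 24
H (P1): max(-49, 47, 36) = 47
I (P1): max(-40, -40, -48) = -40
F (P2): min(24, 47, -40) = -40
K (P1): max(3, 16, 33) = 33
J (P2): min(33, -7, -6) = -7
Root (P1): max(-9, -40, -7) = -7

-7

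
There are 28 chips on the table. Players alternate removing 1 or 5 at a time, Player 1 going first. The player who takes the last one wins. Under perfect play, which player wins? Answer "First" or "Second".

Compute winning (W) and losing (L) positions by backward induction:
i:   0  1  2  3  4  5  6  7  8  9 10 11 12 13 14 15 16 17 18 19 20 21 22 23 24 25 26 27 28
     L  W  L  W  L  W  L  W  L  W  L  W  L  W  L  W  L  W  L  W  L  W  L  W  L  W  L  W  L
Position 28 is L, so the second player wins.

Second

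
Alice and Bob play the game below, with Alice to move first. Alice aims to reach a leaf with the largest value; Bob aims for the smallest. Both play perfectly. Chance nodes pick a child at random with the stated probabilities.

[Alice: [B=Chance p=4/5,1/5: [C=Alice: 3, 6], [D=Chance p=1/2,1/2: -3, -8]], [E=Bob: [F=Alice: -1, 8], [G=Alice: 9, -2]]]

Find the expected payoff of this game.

C (Alice): max(3, 6) = 6
D (Chance): 1/2·-3 + 1/2·-8 = -5.5
B (Chance): 4/5·6 + 1/5·-5.5 = 3.7
F (Alice): max(-1, 8) = 8
G (Alice): max(9, -2) = 9
E (Bob): min(8, 9) = 8
Root (Alice): max(3.7, 8) = 8

8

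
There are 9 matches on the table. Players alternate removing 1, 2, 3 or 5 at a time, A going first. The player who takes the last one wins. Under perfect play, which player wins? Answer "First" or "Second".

First

Compute winning (W) and losing (L) positions by backward induction:
i:   0  1  2  3  4  5  6  7  8  9
     L  W  W  W  L  W  W  W  L  W
Position 9 is W, so the first player wins.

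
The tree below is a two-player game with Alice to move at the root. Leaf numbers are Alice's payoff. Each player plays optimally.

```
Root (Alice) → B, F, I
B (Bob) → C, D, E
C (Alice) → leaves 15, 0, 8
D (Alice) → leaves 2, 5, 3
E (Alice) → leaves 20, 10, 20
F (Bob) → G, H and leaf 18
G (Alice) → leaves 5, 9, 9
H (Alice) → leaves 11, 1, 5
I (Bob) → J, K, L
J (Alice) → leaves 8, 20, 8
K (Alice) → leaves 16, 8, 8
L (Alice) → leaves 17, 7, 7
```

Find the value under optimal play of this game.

16

C (Alice): max(15, 0, 8) = 15
D (Alice): max(2, 5, 3) = 5
E (Alice): max(20, 10, 20) = 20
B (Bob): min(15, 5, 20) = 5
G (Alice): max(5, 9, 9) = 9
H (Alice): max(11, 1, 5) = 11
F (Bob): min(9, 11, 18) = 9
J (Alice): max(8, 20, 8) = 20
K (Alice): max(16, 8, 8) = 16
L (Alice): max(17, 7, 7) = 17
I (Bob): min(20, 16, 17) = 16
Root (Alice): max(5, 9, 16) = 16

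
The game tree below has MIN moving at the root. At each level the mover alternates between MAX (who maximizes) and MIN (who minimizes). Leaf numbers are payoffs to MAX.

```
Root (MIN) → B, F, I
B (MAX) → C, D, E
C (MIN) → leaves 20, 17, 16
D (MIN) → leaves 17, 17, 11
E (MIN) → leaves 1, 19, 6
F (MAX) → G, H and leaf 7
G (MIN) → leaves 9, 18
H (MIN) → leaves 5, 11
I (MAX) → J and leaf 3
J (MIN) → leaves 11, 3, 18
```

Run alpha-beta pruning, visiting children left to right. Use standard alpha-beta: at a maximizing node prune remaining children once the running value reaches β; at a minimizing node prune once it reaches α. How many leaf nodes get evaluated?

C [α=-∞,β=+∞]: v=16
D [α=16,β=+∞]: v=11
E [α=16,β=+∞]: v=1 after child 1 ≤ α → α-cutoff, skip 2
B [α=-∞,β=+∞]: v=16
G [α=-∞,β=16]: v=9
H [α=9,β=16]: v=5 after child 1 ≤ α → α-cutoff, skip 1
F [α=-∞,β=16]: v=9
J [α=-∞,β=9]: v=3
I [α=-∞,β=9]: v=3
Root [α=-∞,β=+∞]: v=3
Leaves evaluated: 15 of 18.

15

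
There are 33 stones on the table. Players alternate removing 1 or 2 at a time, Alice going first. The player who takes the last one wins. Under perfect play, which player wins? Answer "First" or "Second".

Positions where the player to move wins (W) vs loses (L):
i:   0  1  2  3  4  5  6  7  8  9 10 11 12 13 14 15 16 17 18 19 20 21 22 23 24 25 26 27 28 29 30 31 32 33
     L  W  W  L  W  W  L  W  W  L  W  W  L  W  W  L  W  W  L  W  W  L  W  W  L  W  W  L  W  W  L  W  W  L
Position 33 is L, so the second player wins.

Second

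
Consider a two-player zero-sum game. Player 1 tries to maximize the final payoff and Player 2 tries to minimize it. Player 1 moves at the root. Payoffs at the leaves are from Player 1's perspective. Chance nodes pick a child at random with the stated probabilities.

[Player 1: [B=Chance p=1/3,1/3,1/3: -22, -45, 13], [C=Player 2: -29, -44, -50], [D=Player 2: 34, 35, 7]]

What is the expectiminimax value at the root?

B (Chance): 1/3·-22 + 1/3·-45 + 1/3·13 = -18
C (Player 2): min(-29, -44, -50) = -50
D (Player 2): min(34, 35, 7) = 7
Root (Player 1): max(-18, -50, 7) = 7

7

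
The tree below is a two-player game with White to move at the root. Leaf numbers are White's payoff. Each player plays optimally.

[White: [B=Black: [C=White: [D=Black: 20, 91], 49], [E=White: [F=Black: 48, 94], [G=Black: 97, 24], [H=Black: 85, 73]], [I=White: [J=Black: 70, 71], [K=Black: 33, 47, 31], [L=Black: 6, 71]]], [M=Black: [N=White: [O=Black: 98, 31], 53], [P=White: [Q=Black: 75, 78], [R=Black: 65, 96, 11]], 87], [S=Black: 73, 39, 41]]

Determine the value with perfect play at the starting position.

D (Black): min(20, 91) = 20
C (White): max(20, 49) = 49
F (Black): min(48, 94) = 48
G (Black): min(97, 24) = 24
H (Black): min(85, 73) = 73
E (White): max(48, 24, 73) = 73
J (Black): min(70, 71) = 70
K (Black): min(33, 47, 31) = 31
L (Black): min(6, 71) = 6
I (White): max(70, 31, 6) = 70
B (Black): min(49, 73, 70) = 49
O (Black): min(98, 31) = 31
N (White): max(31, 53) = 53
Q (Black): min(75, 78) = 75
R (Black): min(65, 96, 11) = 11
P (White): max(75, 11) = 75
M (Black): min(53, 75, 87) = 53
S (Black): min(73, 39, 41) = 39
Root (White): max(49, 53, 39) = 53

53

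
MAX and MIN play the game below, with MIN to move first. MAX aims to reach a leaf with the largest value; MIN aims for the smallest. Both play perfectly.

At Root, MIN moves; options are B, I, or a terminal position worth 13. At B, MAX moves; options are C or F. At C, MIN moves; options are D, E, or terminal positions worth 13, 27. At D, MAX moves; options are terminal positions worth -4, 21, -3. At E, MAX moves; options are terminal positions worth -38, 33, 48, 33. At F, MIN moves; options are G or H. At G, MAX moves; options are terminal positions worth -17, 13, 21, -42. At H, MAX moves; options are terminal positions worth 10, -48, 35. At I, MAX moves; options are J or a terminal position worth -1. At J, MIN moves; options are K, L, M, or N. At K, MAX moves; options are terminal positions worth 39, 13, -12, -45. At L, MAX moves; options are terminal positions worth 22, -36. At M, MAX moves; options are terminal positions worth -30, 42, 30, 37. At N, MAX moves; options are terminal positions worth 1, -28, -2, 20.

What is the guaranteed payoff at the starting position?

D (MAX): max(-4, 21, -3) = 21
E (MAX): max(-38, 33, 48, 33) = 48
C (MIN): min(21, 48, 13, 27) = 13
G (MAX): max(-17, 13, 21, -42) = 21
H (MAX): max(10, -48, 35) = 35
F (MIN): min(21, 35) = 21
B (MAX): max(13, 21) = 21
K (MAX): max(39, 13, -12, -45) = 39
L (MAX): max(22, -36) = 22
M (MAX): max(-30, 42, 30, 37) = 42
N (MAX): max(1, -28, -2, 20) = 20
J (MIN): min(39, 22, 42, 20) = 20
I (MAX): max(20, -1) = 20
Root (MIN): min(21, 20, 13) = 13

13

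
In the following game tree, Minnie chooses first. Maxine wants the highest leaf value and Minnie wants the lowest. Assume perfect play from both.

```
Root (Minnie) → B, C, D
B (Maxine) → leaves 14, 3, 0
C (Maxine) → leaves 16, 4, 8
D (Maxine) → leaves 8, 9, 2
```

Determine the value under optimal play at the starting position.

9

B (Maxine): max(14, 3, 0) = 14
C (Maxine): max(16, 4, 8) = 16
D (Maxine): max(8, 9, 2) = 9
Root (Minnie): min(14, 16, 9) = 9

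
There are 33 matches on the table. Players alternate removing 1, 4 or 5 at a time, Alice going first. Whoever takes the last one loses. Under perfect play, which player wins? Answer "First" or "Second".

Positions where the player to move wins (W) vs loses (L):
i:   0  1  2  3  4  5  6  7  8  9 10 11 12 13 14 15 16 17 18 19 20 21 22 23 24 25 26 27 28 29 30 31 32 33
     W  L  W  L  W  W  W  W  W  L  W  L  W  W  W  W  W  L  W  L  W  W  W  W  W  L  W  L  W  W  W  W  W  L
Position 33 is L, so the second player wins.

Second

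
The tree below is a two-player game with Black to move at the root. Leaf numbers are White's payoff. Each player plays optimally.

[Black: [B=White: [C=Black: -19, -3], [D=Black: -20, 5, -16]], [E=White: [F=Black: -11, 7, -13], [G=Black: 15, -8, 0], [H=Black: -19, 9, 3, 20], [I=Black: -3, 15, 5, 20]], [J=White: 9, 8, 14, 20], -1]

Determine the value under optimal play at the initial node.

C (Black): min(-19, -3) = -19
D (Black): min(-20, 5, -16) = -20
B (White): max(-19, -20) = -19
F (Black): min(-11, 7, -13) = -13
G (Black): min(15, -8, 0) = -8
H (Black): min(-19, 9, 3, 20) = -19
I (Black): min(-3, 15, 5, 20) = -3
E (White): max(-13, -8, -19, -3) = -3
J (White): max(9, 8, 14, 20) = 20
Root (Black): min(-19, -3, 20, -1) = -19

-19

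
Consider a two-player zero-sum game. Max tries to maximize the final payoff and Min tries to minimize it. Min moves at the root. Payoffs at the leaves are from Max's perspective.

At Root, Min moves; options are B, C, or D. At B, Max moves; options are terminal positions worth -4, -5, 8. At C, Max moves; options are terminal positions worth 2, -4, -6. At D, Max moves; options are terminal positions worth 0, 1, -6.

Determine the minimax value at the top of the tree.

B (Max): max(-4, -5, 8) = 8
C (Max): max(2, -4, -6) = 2
D (Max): max(0, 1, -6) = 1
Root (Min): min(8, 2, 1) = 1

1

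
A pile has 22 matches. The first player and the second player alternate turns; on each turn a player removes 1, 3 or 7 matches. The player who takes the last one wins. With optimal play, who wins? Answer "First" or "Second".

W/L table (W = player to move can force a win):
i:   0  1  2  3  4  5  6  7  8  9 10 11 12 13 14 15 16 17 18 19 20 21 22
     L  W  L  W  L  W  L  W  L  W  L  W  L  W  L  W  L  W  L  W  L  W  L
Position 22 is L, so the second player wins.

Second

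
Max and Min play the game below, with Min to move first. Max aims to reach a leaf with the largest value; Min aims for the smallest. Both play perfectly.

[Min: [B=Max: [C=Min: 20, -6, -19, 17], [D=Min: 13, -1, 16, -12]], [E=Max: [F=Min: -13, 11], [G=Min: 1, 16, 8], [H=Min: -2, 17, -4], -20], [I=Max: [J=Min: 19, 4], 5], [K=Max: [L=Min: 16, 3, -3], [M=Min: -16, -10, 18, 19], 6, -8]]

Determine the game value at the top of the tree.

C (Min): min(20, -6, -19, 17) = -19
D (Min): min(13, -1, 16, -12) = -12
B (Max): max(-19, -12) = -12
F (Min): min(-13, 11) = -13
G (Min): min(1, 16, 8) = 1
H (Min): min(-2, 17, -4) = -4
E (Max): max(-13, 1, -4, -20) = 1
J (Min): min(19, 4) = 4
I (Max): max(4, 5) = 5
L (Min): min(16, 3, -3) = -3
M (Min): min(-16, -10, 18, 19) = -16
K (Max): max(-3, -16, 6, -8) = 6
Root (Min): min(-12, 1, 5, 6) = -12

-12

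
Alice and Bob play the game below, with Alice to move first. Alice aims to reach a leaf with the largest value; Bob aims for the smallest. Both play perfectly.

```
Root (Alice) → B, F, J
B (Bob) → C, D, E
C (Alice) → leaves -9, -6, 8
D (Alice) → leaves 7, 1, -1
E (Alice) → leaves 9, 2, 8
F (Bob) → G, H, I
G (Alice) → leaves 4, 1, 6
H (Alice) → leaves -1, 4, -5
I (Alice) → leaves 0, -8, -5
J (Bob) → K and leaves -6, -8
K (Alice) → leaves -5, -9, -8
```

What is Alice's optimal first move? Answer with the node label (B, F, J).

C (Alice): max(-9, -6, 8) = 8
D (Alice): max(7, 1, -1) = 7
E (Alice): max(9, 2, 8) = 9
B (Bob): min(8, 7, 9) = 7
G (Alice): max(4, 1, 6) = 6
H (Alice): max(-1, 4, -5) = 4
I (Alice): max(0, -8, -5) = 0
F (Bob): min(6, 4, 0) = 0
K (Alice): max(-5, -9, -8) = -5
J (Bob): min(-5, -6, -8) = -8
Root (Alice): max(7, 0, -8) = 7
Alice picks the child with the highest value: B (value 7).

B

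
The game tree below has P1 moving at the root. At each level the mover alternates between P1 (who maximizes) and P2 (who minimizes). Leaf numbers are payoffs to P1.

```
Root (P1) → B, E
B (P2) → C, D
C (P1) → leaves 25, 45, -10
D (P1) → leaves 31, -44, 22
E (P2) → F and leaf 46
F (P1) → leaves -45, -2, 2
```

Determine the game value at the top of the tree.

31

C (P1): max(25, 45, -10) = 45
D (P1): max(31, -44, 22) = 31
B (P2): min(45, 31) = 31
F (P1): max(-45, -2, 2) = 2
E (P2): min(2, 46) = 2
Root (P1): max(31, 2) = 31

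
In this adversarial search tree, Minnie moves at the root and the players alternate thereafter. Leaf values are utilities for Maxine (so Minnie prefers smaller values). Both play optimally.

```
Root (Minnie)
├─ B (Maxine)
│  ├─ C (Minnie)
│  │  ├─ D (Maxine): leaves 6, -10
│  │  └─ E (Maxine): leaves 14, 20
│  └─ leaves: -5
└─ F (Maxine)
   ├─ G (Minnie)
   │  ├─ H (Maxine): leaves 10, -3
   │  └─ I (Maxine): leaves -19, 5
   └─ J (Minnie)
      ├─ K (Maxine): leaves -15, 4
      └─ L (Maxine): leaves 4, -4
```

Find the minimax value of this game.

D (Maxine): max(6, -10) = 6
E (Maxine): max(14, 20) = 20
C (Minnie): min(6, 20) = 6
B (Maxine): max(6, -5) = 6
H (Maxine): max(10, -3) = 10
I (Maxine): max(-19, 5) = 5
G (Minnie): min(10, 5) = 5
K (Maxine): max(-15, 4) = 4
L (Maxine): max(4, -4) = 4
J (Minnie): min(4, 4) = 4
F (Maxine): max(5, 4) = 5
Root (Minnie): min(6, 5) = 5

5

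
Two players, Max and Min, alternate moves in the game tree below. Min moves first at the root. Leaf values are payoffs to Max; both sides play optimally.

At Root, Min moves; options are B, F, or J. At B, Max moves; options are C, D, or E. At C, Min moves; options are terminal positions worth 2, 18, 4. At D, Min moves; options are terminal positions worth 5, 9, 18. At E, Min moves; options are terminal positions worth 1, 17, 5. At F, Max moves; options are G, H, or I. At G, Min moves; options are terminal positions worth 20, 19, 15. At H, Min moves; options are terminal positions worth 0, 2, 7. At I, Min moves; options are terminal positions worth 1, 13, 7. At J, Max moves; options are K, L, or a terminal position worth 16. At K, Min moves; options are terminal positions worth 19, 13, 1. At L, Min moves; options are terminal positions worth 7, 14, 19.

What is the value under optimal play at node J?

K: min(19, 13, 1) = 1
L: min(7, 14, 19) = 7
J: max(1, 7, 16) = 16

16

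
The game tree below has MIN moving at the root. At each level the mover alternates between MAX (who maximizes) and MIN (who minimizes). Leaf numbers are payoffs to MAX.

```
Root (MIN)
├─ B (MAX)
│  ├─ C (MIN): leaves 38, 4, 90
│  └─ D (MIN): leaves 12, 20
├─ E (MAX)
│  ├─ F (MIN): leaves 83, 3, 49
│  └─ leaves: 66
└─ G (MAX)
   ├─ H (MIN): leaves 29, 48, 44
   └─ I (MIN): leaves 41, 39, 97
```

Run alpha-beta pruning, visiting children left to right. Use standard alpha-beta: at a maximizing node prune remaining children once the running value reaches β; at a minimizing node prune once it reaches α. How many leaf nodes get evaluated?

12

C [α=-∞,β=+∞]: v=4
D [α=4,β=+∞]: v=12
B [α=-∞,β=+∞]: v=12
F [α=-∞,β=12]: v=3
E [α=-∞,β=12]: v=66
H [α=-∞,β=12]: v=29
G [α=-∞,β=12]: v=29 after child 1 ≥ β → β-cutoff, skip 1
Root [α=-∞,β=+∞]: v=12
Leaves evaluated: 12 of 15.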